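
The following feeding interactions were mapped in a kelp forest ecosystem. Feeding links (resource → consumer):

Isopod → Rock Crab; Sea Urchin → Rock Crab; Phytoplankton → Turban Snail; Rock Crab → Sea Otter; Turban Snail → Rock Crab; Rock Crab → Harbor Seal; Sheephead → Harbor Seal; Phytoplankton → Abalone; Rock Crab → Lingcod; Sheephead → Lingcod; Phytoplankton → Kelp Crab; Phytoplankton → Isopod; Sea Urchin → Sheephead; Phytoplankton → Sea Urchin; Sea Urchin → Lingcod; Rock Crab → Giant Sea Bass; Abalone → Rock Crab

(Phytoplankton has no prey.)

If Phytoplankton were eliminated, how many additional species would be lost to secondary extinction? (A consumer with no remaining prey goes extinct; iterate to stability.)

Remove Phytoplankton.
Round 1: Isopod (all prey gone), Kelp Crab (all prey gone), Sea Urchin (all prey gone), Turban Snail (all prey gone), Abalone (all prey gone) → extinct.
Round 2: Rock Crab (all prey gone), Sheephead (all prey gone) → extinct.
Round 3: Sea Otter (all prey gone), Giant Sea Bass (all prey gone), Lingcod (all prey gone), Harbor Seal (all prey gone) → extinct.
No further losses. Total secondary extinctions: 11.

11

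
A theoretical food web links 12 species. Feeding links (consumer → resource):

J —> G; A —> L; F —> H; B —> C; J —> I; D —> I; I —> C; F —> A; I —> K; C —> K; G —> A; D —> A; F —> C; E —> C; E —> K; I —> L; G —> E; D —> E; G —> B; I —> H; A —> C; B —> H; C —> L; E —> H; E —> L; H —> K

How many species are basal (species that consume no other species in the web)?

2

Basal species (no prey listed): K, L.
Count: 2.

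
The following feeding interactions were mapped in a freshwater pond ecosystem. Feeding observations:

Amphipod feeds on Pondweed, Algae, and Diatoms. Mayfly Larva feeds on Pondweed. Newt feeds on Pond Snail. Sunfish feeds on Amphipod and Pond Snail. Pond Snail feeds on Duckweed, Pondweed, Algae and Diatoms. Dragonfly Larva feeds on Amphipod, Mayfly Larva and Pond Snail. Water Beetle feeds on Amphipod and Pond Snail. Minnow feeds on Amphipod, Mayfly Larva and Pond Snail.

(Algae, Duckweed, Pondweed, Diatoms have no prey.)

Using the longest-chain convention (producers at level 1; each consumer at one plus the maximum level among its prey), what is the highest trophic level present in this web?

Producers (level 1): Algae, Duckweed, Pondweed, Diatoms.
Algae → Pond Snail → Newt gives Newt level 3.
No species has a prey at level 3, so no species reaches level 4.

3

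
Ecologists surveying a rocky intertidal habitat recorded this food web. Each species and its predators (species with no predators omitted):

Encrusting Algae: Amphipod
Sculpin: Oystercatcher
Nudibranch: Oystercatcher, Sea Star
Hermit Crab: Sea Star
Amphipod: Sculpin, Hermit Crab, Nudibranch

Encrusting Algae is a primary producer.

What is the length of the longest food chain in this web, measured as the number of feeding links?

3 links

One longest chain: Encrusting Algae → Amphipod → Sculpin → Oystercatcher.
It has 4 species and 3 links.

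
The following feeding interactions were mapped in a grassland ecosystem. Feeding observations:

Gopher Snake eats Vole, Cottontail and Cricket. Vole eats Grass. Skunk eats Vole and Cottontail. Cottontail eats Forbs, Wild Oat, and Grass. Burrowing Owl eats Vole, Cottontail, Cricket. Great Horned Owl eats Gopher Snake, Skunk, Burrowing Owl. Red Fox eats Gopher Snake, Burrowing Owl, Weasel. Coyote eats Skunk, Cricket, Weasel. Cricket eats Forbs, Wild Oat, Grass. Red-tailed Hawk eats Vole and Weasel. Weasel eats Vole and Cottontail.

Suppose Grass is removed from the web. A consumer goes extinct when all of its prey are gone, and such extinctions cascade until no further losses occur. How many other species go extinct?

1

Remove Grass.
Round 1: Vole (all prey gone) → extinct.
No further losses. Total secondary extinctions: 1.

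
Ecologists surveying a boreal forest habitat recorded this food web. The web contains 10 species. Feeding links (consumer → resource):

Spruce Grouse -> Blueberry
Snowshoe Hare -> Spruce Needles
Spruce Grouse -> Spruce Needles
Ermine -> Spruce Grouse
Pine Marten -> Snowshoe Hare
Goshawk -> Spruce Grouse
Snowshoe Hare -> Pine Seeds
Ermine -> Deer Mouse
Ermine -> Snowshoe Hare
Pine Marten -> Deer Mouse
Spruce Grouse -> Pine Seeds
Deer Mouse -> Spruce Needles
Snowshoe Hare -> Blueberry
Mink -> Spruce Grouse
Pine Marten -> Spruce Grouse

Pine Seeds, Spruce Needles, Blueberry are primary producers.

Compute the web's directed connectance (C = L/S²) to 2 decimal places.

The web has S = 10 species and L = 15 feeding links.
C = L / S² = 15 / 100 = 0.1500 ≈ 0.15.

C = 0.15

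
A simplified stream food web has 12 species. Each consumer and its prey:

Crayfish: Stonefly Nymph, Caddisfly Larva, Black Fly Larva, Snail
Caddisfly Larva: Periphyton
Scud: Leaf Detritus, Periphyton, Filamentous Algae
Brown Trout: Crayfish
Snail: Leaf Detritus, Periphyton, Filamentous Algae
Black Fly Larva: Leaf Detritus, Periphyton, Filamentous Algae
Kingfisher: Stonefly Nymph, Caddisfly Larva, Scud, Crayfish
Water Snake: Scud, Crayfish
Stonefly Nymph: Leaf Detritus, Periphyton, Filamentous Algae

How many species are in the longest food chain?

One longest chain: Leaf Detritus → Stonefly Nymph → Crayfish → Water Snake.
It has 4 species and 3 links.

4 species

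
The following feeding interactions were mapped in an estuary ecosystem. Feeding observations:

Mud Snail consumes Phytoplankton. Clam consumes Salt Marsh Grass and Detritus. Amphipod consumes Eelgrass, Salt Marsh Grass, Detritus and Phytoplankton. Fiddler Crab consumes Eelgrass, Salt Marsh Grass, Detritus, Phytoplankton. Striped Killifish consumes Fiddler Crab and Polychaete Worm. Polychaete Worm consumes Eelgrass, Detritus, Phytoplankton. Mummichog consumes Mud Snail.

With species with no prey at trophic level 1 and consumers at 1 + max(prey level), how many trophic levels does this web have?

Basal resources (level 1): Detritus, Salt Marsh Grass, Phytoplankton, Eelgrass.
Phytoplankton → Mud Snail → Mummichog gives Mummichog level 3.
No species has a prey at level 3, so no species reaches level 4.

3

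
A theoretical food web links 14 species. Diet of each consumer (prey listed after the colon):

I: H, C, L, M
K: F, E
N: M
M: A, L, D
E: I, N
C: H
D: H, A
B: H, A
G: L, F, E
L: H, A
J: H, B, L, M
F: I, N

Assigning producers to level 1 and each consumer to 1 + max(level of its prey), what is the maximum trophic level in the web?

6

Producers (level 1): H, A.
H → L → M → N → F → G gives G level 6.
No species has a prey at level 6, so no species reaches level 7.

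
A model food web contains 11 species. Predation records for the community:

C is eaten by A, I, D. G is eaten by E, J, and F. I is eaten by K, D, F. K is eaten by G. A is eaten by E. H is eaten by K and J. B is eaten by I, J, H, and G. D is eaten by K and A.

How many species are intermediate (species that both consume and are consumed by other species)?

Intermediate species (has both prey and predators): H, I, D, A, K, G.
Count: 6.

6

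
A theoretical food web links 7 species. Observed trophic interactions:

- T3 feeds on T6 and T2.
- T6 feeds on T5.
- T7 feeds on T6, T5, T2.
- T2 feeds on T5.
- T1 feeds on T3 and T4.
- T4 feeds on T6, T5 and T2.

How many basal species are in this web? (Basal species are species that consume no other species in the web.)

1

Basal species (no prey listed): T5.
Count: 1.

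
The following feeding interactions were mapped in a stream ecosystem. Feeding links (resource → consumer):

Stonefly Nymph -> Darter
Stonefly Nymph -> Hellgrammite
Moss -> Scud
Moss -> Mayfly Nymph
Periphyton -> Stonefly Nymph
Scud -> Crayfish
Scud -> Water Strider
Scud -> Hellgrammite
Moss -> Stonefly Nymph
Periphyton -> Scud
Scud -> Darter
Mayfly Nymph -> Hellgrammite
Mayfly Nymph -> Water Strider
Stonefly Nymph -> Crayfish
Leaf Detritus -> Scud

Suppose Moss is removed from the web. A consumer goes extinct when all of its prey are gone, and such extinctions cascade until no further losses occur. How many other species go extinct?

Remove Moss.
Round 1: Mayfly Nymph (all prey gone) → extinct.
No further losses. Total secondary extinctions: 1.

1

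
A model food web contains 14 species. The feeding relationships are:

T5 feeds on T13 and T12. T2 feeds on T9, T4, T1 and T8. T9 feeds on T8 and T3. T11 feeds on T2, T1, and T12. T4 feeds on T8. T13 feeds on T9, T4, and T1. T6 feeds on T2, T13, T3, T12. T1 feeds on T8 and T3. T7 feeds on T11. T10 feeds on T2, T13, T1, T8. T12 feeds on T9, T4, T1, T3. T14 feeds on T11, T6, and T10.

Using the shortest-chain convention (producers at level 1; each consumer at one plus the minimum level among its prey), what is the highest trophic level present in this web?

Producers (level 1): T3, T8.
Following each consumer down to its lowest-level prey: T3 → T1 → T11 → T7 (levels 1 through 4).
All prey of T7 (T11 3) are at level 3 or above, so T7 is at level 1 + 3 = 4.
Every consumer has at least one prey at level 3 or below, so none exceeds level 4.

4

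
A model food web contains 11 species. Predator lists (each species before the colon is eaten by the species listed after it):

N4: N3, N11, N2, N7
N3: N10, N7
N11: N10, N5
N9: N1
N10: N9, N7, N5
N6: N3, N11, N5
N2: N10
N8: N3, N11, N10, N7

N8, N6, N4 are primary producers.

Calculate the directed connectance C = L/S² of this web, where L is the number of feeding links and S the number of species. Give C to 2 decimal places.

The web has S = 11 species and L = 20 feeding links.
C = L / S² = 20 / 121 = 0.1653 ≈ 0.17.

C = 0.17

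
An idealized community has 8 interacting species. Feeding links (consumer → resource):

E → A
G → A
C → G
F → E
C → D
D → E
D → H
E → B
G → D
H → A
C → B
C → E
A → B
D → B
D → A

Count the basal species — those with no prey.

Basal species (no prey listed): B.
Count: 1.

1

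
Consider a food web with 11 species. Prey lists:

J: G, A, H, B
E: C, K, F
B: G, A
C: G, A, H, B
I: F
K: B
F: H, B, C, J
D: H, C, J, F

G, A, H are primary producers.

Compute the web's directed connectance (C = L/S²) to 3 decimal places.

The web has S = 11 species and L = 23 feeding links.
C = L / S² = 23 / 121 = 0.1901 ≈ 0.190.

C = 0.190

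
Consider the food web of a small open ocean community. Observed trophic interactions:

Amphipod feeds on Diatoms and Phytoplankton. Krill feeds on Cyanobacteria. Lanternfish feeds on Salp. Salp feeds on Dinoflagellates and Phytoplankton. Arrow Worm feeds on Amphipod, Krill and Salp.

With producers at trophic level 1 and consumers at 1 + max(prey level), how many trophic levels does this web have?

Producers (level 1): Phytoplankton, Diatoms, Dinoflagellates, Cyanobacteria.
Phytoplankton → Amphipod → Arrow Worm gives Arrow Worm level 3.
No species has a prey at level 3, so no species reaches level 4.

3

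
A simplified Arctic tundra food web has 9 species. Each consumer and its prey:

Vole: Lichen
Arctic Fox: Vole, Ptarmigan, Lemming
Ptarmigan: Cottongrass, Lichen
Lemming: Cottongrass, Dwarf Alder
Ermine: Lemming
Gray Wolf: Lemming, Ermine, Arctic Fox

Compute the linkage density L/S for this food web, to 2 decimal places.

There are L = 12 links among S = 9 species.
L/S = 12/9 = 1.3333 ≈ 1.33.

L/S = 1.33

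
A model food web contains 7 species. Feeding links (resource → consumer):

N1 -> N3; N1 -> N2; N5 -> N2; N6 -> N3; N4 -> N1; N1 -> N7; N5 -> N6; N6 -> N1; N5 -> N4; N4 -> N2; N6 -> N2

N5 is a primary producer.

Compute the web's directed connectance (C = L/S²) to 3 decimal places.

C = 0.224

The web has S = 7 species and L = 11 feeding links.
C = L / S² = 11 / 49 = 0.2245 ≈ 0.224.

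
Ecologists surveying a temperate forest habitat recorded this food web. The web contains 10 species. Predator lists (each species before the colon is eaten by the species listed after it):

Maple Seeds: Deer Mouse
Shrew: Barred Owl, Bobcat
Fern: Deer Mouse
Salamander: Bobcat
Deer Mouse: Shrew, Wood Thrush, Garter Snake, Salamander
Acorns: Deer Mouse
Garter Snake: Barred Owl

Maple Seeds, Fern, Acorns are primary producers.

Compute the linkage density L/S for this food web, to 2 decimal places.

There are L = 11 links among S = 10 species.
L/S = 11/10 = 1.1000 ≈ 1.10.

L/S = 1.10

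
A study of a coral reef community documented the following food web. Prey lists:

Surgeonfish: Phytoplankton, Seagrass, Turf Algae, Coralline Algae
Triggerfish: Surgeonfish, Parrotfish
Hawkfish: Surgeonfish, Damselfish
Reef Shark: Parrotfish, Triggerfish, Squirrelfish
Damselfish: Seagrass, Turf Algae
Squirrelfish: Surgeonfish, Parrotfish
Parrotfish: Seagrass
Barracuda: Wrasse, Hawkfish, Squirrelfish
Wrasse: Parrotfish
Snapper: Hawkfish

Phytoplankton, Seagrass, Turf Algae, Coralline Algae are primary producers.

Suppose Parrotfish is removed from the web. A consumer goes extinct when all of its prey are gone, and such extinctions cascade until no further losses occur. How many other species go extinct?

Remove Parrotfish.
Round 1: Wrasse (all prey gone) → extinct.
No further losses. Total secondary extinctions: 1.

1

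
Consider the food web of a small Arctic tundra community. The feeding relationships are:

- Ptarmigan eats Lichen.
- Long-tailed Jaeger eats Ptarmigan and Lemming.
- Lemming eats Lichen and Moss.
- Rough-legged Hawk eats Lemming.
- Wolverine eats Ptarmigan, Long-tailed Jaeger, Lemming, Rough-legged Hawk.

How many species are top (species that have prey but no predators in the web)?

Top species (has prey, but nothing eats it): Wolverine.
Count: 1.

1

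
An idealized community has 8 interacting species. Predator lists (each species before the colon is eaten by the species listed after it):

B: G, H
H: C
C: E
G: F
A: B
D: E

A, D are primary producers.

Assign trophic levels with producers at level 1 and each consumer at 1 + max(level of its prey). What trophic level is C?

A is a producer → level 1.
B eats A → level 2.
H eats B → level 3.
C eats H → level 4.

Trophic level 4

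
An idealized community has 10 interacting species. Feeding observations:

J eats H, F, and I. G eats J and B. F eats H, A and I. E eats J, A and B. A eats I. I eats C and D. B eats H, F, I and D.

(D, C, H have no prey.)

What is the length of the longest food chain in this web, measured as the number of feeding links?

One longest chain: D → I → A → F → B → G.
It has 6 species and 5 links.

5 links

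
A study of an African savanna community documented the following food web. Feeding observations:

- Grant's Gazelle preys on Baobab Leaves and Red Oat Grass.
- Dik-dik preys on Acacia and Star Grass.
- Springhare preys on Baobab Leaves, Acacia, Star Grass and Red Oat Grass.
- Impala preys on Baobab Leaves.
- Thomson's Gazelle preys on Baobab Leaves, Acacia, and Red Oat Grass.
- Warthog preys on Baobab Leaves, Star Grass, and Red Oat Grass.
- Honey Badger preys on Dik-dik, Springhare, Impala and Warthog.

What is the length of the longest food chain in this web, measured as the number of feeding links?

2 links

One longest chain: Baobab Leaves → Impala → Honey Badger.
It has 3 species and 2 links.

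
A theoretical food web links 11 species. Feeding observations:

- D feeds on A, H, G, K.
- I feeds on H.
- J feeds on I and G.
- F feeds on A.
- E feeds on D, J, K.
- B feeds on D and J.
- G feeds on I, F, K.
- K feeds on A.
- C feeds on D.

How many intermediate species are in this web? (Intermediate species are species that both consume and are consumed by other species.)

Intermediate species (has both prey and predators): K, I, F, G, D, J.
Count: 6.

6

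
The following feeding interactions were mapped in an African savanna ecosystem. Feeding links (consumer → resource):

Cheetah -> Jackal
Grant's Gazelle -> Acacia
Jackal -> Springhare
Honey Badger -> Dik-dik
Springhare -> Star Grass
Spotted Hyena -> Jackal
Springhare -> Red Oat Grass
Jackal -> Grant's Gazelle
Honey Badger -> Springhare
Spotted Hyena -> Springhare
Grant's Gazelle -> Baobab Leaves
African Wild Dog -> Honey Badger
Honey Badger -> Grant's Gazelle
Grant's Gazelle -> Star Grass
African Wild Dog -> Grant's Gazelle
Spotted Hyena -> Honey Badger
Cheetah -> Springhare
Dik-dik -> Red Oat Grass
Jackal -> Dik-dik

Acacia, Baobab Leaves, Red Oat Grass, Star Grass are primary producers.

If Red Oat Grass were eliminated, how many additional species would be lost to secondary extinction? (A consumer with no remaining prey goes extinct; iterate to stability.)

1

Remove Red Oat Grass.
Round 1: Dik-dik (all prey gone) → extinct.
No further losses. Total secondary extinctions: 1.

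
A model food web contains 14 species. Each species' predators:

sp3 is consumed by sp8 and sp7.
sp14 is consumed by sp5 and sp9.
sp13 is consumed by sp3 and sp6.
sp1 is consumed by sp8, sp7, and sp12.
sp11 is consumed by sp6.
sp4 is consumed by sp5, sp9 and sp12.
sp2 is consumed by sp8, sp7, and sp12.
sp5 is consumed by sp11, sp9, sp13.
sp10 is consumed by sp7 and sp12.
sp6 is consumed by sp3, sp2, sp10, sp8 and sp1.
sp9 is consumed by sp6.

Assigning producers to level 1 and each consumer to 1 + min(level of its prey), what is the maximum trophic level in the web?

Producers (level 1): sp14, sp4.
Following each consumer down to its lowest-level prey: sp14 → sp9 → sp6 → sp10 → sp7 (levels 1 through 5).
All prey of sp7 (sp10 4, sp1 4, sp2 4, sp3 4) are at level 4 or above, so sp7 is at level 1 + 4 = 5.
Every consumer has at least one prey at level 4 or below, so none exceeds level 5.

5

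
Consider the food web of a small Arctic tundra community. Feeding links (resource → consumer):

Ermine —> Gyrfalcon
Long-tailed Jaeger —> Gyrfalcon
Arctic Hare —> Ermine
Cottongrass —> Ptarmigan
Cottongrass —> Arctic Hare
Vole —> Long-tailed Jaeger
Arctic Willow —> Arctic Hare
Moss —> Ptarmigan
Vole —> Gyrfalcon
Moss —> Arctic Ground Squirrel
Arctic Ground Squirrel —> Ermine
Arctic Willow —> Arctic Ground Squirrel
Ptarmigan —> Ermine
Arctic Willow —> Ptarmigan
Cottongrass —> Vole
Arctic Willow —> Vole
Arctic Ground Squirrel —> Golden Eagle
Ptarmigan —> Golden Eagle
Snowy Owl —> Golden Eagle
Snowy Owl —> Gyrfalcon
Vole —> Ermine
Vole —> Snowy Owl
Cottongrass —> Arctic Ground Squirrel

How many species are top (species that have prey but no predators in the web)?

2

Top species (has prey, but nothing eats it): Golden Eagle, Gyrfalcon.
Count: 2.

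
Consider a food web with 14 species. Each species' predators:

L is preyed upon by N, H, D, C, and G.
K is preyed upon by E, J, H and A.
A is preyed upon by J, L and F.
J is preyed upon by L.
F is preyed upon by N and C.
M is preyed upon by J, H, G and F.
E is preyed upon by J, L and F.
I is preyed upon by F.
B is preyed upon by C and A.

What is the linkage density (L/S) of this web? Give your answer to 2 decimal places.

L/S = 1.79

There are L = 25 links among S = 14 species.
L/S = 25/14 = 1.7857 ≈ 1.79.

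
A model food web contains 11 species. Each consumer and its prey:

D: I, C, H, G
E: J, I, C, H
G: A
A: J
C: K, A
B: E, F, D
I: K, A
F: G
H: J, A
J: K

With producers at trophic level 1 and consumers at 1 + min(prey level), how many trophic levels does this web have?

5

Producers (level 1): K.
Following each consumer down to its lowest-level prey: K → J → A → G → F (levels 1 through 5).
All prey of F (G 4) are at level 4 or above, so F is at level 1 + 4 = 5.
Every consumer has at least one prey at level 4 or below, so none exceeds level 5.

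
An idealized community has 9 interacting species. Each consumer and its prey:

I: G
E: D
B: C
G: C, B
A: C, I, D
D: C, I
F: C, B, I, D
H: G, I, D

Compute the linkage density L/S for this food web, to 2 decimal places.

L/S = 1.89

There are L = 17 links among S = 9 species.
L/S = 17/9 = 1.8889 ≈ 1.89.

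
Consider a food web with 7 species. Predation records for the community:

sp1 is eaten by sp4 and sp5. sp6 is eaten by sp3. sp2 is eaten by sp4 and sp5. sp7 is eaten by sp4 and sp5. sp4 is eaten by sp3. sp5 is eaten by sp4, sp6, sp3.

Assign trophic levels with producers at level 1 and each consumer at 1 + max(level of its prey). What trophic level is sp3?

sp2 is a producer → level 1.
sp5 eats sp2 (level 1); other prey at levels: sp1 1, sp7 1 → level 2.
sp4 eats sp5 (level 2); other prey at levels: sp2 1, sp1 1, sp7 1 → level 3.
sp3 eats sp4 (level 3); other prey at levels: sp5 2, sp6 3 → level 4.

Trophic level 4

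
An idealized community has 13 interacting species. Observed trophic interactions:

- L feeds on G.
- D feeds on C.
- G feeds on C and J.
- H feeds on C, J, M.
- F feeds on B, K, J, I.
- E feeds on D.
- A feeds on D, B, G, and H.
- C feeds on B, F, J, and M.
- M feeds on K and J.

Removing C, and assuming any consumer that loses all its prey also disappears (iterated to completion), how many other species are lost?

2

Remove C.
Round 1: D (all prey gone) → extinct.
Round 2: E (all prey gone) → extinct.
No further losses. Total secondary extinctions: 2.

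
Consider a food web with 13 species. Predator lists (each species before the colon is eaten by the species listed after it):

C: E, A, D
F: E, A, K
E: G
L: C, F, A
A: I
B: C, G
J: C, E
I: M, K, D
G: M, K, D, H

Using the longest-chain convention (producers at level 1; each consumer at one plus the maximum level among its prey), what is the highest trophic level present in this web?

5

Producers (level 1): L, B, J.
L → C → E → G → M gives M level 5.
No species has a prey at level 5, so no species reaches level 6.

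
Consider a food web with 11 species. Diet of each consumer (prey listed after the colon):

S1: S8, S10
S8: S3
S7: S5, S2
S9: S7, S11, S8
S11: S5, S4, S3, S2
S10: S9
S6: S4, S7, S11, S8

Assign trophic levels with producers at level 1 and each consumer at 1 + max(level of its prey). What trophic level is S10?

S5 is a producer → level 1.
S7 eats S5 (level 1); other prey at levels: S2 1 → level 2.
S9 eats S7 (level 2); other prey at levels: S11 2, S8 2 → level 3.
S10 eats S9 → level 4.

Trophic level 4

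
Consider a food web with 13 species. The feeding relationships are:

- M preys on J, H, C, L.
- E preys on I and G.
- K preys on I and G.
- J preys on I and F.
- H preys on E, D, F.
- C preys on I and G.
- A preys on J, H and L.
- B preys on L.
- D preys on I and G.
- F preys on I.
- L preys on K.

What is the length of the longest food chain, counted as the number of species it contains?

4 species

One longest chain: I → F → H → M.
It has 4 species and 3 links.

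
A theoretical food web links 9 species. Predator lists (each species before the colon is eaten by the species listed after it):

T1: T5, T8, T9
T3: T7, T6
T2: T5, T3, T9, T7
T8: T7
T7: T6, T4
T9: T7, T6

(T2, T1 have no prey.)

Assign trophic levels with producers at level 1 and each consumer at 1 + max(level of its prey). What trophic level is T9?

T2 is a producer → level 1.
T9 eats T2 (level 1); other prey at levels: T1 1 → level 2.

Trophic level 2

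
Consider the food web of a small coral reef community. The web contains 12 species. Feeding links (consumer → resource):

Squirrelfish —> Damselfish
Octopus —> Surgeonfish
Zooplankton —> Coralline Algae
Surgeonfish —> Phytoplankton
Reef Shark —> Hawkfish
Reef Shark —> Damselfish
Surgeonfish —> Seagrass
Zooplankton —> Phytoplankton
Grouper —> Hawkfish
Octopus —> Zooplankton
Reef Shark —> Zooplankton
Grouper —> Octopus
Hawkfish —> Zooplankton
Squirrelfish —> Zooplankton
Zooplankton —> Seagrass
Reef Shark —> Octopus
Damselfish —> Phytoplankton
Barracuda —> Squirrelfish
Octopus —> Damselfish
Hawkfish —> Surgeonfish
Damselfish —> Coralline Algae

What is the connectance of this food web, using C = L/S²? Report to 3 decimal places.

C = 0.146

The web has S = 12 species and L = 21 feeding links.
C = L / S² = 21 / 144 = 0.1458 ≈ 0.146.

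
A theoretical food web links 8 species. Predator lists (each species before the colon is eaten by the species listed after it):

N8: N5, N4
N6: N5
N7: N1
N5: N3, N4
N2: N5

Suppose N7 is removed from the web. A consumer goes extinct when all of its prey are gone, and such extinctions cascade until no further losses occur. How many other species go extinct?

Remove N7.
Round 1: N1 (all prey gone) → extinct.
No further losses. Total secondary extinctions: 1.

1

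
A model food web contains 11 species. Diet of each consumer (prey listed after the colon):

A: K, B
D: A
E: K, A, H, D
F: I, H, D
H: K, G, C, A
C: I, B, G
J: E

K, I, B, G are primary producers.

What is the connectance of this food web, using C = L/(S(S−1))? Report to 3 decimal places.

C = 0.164

The web has S = 11 species and L = 18 feeding links.
C = L / (S(S−1)) = 18 / 110 = 0.1636 ≈ 0.164.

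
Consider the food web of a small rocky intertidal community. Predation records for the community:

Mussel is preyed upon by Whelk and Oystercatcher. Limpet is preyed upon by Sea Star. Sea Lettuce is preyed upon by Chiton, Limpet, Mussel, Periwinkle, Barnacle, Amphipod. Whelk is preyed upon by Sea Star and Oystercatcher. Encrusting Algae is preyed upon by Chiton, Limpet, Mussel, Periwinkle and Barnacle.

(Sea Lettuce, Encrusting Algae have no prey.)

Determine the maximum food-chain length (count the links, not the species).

3 links

One longest chain: Sea Lettuce → Mussel → Whelk → Oystercatcher.
It has 4 species and 3 links.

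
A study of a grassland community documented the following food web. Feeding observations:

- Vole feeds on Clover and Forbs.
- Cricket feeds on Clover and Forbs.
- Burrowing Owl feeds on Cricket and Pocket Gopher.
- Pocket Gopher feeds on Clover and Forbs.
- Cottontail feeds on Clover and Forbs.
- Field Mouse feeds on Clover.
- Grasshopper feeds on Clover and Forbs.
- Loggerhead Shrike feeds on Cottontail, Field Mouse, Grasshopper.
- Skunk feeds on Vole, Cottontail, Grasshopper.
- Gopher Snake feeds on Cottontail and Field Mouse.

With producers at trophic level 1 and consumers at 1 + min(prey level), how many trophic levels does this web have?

3

Producers (level 1): Clover, Forbs.
Following each consumer down to its lowest-level prey: Clover → Pocket Gopher → Burrowing Owl (levels 1 through 3).
All prey of Burrowing Owl (Pocket Gopher 2, Cricket 2) are at level 2 or above, so Burrowing Owl is at level 1 + 2 = 3.
Every consumer has at least one prey at level 2 or below, so none exceeds level 3.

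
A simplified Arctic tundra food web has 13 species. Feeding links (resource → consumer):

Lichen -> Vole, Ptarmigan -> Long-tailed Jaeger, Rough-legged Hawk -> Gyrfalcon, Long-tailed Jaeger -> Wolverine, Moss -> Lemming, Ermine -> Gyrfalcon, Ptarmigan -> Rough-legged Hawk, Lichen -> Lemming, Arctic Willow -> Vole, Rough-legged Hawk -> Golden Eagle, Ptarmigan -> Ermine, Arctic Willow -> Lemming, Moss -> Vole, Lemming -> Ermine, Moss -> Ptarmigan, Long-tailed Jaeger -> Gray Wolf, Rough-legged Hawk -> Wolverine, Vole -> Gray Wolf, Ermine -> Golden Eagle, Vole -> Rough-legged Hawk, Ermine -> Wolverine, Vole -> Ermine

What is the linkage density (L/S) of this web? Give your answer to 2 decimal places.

L/S = 1.69

There are L = 22 links among S = 13 species.
L/S = 22/13 = 1.6923 ≈ 1.69.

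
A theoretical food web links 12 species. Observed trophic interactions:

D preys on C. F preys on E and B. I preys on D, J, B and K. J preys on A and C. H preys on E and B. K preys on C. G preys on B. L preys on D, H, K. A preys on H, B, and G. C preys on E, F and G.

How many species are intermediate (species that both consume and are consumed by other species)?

Intermediate species (has both prey and predators): G, F, H, A, C, D, K, J.
Count: 8.

8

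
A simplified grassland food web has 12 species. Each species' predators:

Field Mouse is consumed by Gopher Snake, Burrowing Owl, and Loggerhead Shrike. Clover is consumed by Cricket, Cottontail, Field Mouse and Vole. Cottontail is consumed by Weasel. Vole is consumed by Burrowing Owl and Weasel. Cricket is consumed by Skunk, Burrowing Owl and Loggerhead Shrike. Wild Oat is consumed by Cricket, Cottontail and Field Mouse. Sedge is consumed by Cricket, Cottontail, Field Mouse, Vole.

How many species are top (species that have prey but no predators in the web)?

5

Top species (has prey, but nothing eats it): Skunk, Weasel, Loggerhead Shrike, Burrowing Owl, Gopher Snake.
Count: 5.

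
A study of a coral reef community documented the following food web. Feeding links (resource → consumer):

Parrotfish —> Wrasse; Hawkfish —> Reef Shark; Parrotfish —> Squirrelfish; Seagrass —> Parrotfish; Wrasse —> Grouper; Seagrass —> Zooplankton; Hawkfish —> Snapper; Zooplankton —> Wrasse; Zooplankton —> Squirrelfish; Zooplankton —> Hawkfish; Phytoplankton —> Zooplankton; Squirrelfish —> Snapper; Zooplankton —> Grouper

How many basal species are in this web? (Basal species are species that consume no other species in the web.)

2

Basal species (no prey listed): Phytoplankton, Seagrass.
Count: 2.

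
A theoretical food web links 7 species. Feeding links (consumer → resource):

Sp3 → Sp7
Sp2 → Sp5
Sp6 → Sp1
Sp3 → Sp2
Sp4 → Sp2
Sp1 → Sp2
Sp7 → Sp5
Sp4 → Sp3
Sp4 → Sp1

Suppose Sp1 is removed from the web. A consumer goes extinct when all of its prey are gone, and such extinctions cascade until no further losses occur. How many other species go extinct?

Remove Sp1.
Round 1: Sp6 (all prey gone) → extinct.
No further losses. Total secondary extinctions: 1.

1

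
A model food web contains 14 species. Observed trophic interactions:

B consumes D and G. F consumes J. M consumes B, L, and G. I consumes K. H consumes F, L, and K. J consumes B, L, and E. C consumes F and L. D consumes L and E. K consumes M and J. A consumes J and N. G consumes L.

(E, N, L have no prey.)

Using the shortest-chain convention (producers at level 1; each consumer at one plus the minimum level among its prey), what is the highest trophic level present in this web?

Producers (level 1): E, N, L.
Following each consumer down to its lowest-level prey: E → J → K → I (levels 1 through 4).
All prey of I (K 3) are at level 3 or above, so I is at level 1 + 3 = 4.
Every consumer has at least one prey at level 3 or below, so none exceeds level 4.

4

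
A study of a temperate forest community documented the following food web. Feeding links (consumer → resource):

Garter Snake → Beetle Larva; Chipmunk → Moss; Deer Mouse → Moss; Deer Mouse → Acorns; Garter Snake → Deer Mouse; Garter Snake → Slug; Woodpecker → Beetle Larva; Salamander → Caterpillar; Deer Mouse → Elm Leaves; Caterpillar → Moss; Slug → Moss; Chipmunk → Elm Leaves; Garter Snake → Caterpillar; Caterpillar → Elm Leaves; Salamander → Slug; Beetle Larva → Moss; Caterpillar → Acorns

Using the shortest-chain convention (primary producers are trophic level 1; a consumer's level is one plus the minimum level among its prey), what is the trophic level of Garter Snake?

Trophic level 3

Moss is a producer → level 1.
Beetle Larva eats Moss → level 2.
Garter Snake eats Beetle Larva → level 3.
No prey of Garter Snake is below level 2, so 3 is the minimum.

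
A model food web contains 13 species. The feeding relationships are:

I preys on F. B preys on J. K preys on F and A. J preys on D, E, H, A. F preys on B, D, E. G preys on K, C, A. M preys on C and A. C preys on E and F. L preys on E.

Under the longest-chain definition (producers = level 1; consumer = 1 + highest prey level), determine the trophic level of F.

Trophic level 4

H is a producer → level 1.
J eats H (level 1); other prey at levels: D 1, E 1, A 1 → level 2.
B eats J → level 3.
F eats B (level 3); other prey at levels: D 1, E 1 → level 4.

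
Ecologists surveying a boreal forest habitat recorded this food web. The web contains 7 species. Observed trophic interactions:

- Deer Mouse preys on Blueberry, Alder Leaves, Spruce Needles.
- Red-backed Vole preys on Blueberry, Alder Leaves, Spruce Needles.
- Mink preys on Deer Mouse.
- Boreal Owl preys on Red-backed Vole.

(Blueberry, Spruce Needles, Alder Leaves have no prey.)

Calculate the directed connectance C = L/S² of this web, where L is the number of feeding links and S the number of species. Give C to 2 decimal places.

C = 0.16

The web has S = 7 species and L = 8 feeding links.
C = L / S² = 8 / 49 = 0.1633 ≈ 0.16.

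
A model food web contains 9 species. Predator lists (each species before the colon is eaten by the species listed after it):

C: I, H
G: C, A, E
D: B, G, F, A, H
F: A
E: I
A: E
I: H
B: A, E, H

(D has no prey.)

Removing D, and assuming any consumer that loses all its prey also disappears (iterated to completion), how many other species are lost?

Remove D.
Round 1: B (all prey gone), G (all prey gone), F (all prey gone) → extinct.
Round 2: C (all prey gone), A (all prey gone) → extinct.
Round 3: E (all prey gone) → extinct.
Round 4: I (all prey gone) → extinct.
Round 5: H (all prey gone) → extinct.
No further losses. Total secondary extinctions: 8.

8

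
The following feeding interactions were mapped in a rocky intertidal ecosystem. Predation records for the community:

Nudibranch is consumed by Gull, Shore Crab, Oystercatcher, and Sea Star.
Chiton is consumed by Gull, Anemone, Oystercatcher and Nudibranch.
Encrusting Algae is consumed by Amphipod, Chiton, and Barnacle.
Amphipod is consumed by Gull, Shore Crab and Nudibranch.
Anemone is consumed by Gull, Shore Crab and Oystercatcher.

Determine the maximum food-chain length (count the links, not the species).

One longest chain: Encrusting Algae → Chiton → Nudibranch → Gull.
It has 4 species and 3 links.

3 links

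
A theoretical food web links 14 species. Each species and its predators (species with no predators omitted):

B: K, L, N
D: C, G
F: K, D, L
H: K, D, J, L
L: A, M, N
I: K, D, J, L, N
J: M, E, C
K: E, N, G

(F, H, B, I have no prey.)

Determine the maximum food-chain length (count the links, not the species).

One longest chain: F → L → A.
It has 3 species and 2 links.

2 links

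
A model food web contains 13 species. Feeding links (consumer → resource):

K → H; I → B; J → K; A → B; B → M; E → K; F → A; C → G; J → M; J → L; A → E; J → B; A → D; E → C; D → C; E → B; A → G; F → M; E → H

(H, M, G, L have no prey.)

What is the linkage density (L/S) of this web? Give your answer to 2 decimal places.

L/S = 1.46

There are L = 19 links among S = 13 species.
L/S = 19/13 = 1.4615 ≈ 1.46.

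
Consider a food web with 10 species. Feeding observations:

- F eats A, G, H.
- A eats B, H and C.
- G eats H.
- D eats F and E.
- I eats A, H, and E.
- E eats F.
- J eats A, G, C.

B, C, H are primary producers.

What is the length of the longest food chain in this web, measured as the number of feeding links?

4 links

One longest chain: B → A → F → E → I.
It has 5 species and 4 links.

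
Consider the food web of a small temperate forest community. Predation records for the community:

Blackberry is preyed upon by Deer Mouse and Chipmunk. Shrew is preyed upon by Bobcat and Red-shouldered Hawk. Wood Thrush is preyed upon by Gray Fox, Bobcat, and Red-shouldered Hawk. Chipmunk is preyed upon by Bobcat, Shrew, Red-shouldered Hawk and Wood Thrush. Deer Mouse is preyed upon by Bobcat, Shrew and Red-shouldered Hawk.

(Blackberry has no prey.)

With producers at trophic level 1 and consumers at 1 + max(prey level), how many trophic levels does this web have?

Producers (level 1): Blackberry.
Blackberry → Chipmunk → Wood Thrush → Red-shouldered Hawk gives Red-shouldered Hawk level 4.
No species has a prey at level 4, so no species reaches level 5.

4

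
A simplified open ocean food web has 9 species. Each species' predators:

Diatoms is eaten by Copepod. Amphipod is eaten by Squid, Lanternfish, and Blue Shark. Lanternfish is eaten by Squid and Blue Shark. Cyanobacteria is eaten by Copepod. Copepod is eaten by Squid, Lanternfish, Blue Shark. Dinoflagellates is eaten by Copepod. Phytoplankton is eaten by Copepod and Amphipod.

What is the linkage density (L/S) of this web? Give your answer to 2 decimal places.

L/S = 1.44

There are L = 13 links among S = 9 species.
L/S = 13/9 = 1.4444 ≈ 1.44.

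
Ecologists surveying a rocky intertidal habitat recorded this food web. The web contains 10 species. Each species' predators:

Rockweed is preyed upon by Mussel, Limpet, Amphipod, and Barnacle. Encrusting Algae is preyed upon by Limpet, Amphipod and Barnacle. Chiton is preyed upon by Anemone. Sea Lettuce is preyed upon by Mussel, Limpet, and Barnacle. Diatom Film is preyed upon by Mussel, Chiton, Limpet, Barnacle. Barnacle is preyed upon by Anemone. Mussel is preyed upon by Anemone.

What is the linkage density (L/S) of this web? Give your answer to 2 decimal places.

L/S = 1.70

There are L = 17 links among S = 10 species.
L/S = 17/10 = 1.7000 ≈ 1.70.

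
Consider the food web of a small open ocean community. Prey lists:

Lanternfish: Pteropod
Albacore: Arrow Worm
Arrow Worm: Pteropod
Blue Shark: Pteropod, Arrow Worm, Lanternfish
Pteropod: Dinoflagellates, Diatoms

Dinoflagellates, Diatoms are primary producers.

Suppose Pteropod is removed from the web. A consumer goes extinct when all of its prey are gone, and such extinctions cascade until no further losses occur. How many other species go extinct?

Remove Pteropod.
Round 1: Arrow Worm (all prey gone), Lanternfish (all prey gone) → extinct.
Round 2: Albacore (all prey gone), Blue Shark (all prey gone) → extinct.
No further losses. Total secondary extinctions: 4.

4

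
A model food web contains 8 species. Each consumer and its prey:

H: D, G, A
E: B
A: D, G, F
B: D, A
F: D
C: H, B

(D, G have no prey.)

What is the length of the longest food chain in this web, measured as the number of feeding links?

One longest chain: D → F → A → B → E.
It has 5 species and 4 links.

4 links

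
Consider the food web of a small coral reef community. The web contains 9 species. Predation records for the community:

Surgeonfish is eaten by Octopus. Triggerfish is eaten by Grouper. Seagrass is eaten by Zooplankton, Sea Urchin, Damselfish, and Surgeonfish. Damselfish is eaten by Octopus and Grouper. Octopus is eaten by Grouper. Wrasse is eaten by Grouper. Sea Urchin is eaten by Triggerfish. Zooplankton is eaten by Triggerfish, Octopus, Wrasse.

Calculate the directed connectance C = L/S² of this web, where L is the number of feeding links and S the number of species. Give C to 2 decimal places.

C = 0.17

The web has S = 9 species and L = 14 feeding links.
C = L / S² = 14 / 81 = 0.1728 ≈ 0.17.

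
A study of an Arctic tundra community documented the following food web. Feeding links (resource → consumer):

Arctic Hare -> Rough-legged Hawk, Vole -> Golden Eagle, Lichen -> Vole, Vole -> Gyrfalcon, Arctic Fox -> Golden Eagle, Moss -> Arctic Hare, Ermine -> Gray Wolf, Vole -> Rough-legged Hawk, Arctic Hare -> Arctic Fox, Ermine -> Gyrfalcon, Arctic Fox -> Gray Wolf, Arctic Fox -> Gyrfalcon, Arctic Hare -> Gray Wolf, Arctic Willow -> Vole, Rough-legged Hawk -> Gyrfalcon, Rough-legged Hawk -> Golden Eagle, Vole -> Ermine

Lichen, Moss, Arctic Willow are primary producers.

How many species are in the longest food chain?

4 species

One longest chain: Moss → Arctic Hare → Rough-legged Hawk → Golden Eagle.
It has 4 species and 3 links.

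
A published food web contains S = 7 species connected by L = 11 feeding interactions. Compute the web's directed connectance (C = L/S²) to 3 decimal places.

The web has S = 7 species and L = 11 feeding links.
C = L / S² = 11 / 49 = 0.2245 ≈ 0.224.

C = 0.224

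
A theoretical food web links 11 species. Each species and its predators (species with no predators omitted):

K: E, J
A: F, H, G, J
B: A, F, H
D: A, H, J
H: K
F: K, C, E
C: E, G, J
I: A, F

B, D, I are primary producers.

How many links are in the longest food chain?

One longest chain: B → A → F → K → E.
It has 5 species and 4 links.

4 links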